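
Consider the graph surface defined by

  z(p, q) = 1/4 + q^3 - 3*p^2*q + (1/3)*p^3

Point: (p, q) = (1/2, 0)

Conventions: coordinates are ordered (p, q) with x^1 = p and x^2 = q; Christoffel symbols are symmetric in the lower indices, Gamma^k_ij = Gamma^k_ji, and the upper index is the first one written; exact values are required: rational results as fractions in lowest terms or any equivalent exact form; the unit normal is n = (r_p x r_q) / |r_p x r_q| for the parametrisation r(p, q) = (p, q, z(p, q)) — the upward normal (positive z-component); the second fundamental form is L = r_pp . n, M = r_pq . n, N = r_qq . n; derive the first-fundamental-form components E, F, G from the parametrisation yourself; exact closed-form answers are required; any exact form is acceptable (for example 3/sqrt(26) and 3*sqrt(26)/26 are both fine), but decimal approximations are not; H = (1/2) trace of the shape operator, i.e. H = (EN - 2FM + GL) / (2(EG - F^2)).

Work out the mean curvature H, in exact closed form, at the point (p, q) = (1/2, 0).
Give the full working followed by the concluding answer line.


z_p = 1/4, z_q = -3/4, z_pp = 1, z_pq = -3, z_qq = 0
E = 17/16, F = -3/16, G = 25/16; answer radicand W^2 = 13/8
unnormalised second-form numerators: l = 1, m = -3, n = 0; L = l/sqrt(13/8), and similarly M = m/sqrt(W^2), N = n/sqrt(W^2)
H = (E*n - 2*F*m + G*l) / (2*(EG - F^2)*sqrt(W^2)); E*n - 2*F*m + G*l = 7/16, EG - F^2 = 13/8, so H = (7/52)/sqrt(13/8)

Answer: H = 7*sqrt(26)/338


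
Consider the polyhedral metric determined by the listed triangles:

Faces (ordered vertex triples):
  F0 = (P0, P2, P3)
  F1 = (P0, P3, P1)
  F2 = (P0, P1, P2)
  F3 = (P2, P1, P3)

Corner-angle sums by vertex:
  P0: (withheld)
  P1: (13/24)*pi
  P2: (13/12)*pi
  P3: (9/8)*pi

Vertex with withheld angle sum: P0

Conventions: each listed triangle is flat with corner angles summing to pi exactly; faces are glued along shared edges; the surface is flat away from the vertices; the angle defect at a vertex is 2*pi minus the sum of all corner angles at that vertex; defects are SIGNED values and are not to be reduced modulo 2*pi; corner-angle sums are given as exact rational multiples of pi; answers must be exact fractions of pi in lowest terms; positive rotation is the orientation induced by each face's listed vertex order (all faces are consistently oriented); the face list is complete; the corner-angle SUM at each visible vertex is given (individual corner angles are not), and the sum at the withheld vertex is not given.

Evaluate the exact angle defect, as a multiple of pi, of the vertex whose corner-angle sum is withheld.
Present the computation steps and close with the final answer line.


V = 4, E = 6, F = 4; chi = V - E + F = 2
Gauss-Bonnet: total defect = 2*pi*chi = 4*pi; visible defects sum to (13/4)*pi

Answer: defect(P0) = (3/4)*pi


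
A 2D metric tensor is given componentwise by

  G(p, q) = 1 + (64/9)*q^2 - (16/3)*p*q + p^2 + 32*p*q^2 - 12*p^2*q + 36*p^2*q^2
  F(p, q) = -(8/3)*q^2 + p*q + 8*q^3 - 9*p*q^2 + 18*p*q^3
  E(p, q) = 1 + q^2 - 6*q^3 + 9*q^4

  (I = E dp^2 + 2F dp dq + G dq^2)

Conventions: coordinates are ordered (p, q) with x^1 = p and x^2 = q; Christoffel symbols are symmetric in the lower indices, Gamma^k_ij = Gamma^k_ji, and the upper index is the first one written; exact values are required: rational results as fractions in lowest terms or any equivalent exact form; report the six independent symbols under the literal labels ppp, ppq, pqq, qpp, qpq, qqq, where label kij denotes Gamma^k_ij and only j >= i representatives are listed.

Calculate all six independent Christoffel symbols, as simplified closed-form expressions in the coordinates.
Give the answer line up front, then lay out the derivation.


Answer: Gamma_ppp = 0, Gamma_ppq = (162*q^3 - 81*q^2 + 9*q)/(324*p^2*q^2 - 108*p^2*q + 9*p^2 + 288*p*q^2 - 48*p*q + 81*q^4 - 54*q^3 + 73*q^2 + 9), Gamma_pqq = (162*p*q^2 - 54*p*q + 72*q^2 - 24*q)/(324*p^2*q^2 - 108*p^2*q + 9*p^2 + 288*p*q^2 - 48*p*q + 81*q^4 - 54*q^3 + 73*q^2 + 9), Gamma_qpp = 0, Gamma_qpq = (324*p*q^2 - 108*p*q + 9*p + 144*q^2 - 24*q)/(324*p^2*q^2 - 108*p^2*q + 9*p^2 + 288*p*q^2 - 48*p*q + 81*q^4 - 54*q^3 + 73*q^2 + 9), Gamma_qqq = (324*p^2*q - 54*p^2 + 288*p*q - 24*p + 64*q)/(324*p^2*q^2 - 108*p^2*q + 9*p^2 + 288*p*q^2 - 48*p*q + 81*q^4 - 54*q^3 + 73*q^2 + 9)

E = 1 + q^2 - 6*q^3 + 9*q^4; F = -(8/3)*q^2 + p*q + 8*q^3 - 9*p*q^2 + 18*p*q^3; G = 1 + (64/9)*q^2 - (16/3)*p*q + p^2 + 32*p*q^2 - 12*p^2*q + 36*p^2*q^2
Gamma^k_ij = (1/2) g^{kl} (d_i g_jl + d_j g_il - d_l g_ij), with g^inv = (1/(EG-F^2)) [[G, -F], [-F, E]]
first partials: E_p = 0, E_q = 2*q - 18*q^2 + 36*q^3, F_p = q - 9*q^2 + 18*q^3, F_q = -(16/3)*q + p + 24*q^2 - 18*p*q + 54*p*q^2, G_p = -(16/3)*q + 2*p + 32*q^2 - 24*p*q + 72*p*q^2, G_q = (128/9)*q - (16/3)*p + 64*p*q - 12*p^2 + 72*p^2*q
D = EG - F^2 = 1 + (73/9)*q^2 - (16/3)*p*q + p^2 - 6*q^3 + 32*p*q^2 - 12*p^2*q + 9*q^4 + 36*p^2*q^2
expanded: Gamma^p_pp = (G E_p - 2F F_p + F E_q)/(2D), Gamma^p_pq = (G E_q - F G_p)/(2D), Gamma^p_qq = (2G F_q - G G_p - F G_q)/(2D), Gamma^q_pp = (2E F_p - E E_q - F E_p)/(2D), Gamma^q_pq = (E G_p - F E_q)/(2D), Gamma^q_qq = (E G_q - 2F F_q + F G_p)/(2D); substitute and cancel common factors


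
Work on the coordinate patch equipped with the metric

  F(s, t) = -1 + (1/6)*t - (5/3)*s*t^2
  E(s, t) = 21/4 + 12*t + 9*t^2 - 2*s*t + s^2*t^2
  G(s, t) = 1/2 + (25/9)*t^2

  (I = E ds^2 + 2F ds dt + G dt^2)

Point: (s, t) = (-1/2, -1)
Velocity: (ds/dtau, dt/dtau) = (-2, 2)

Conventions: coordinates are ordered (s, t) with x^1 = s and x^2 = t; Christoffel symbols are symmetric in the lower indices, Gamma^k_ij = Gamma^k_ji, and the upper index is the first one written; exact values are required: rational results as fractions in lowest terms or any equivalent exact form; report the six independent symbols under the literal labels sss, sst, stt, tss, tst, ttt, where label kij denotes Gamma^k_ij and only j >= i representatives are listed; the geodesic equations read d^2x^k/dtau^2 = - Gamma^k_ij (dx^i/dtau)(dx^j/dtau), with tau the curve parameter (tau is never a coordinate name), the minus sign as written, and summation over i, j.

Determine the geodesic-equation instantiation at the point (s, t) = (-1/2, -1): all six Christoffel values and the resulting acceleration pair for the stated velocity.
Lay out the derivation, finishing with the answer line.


E = 3/2, F = -1/3, G = 59/18 at the point
E_s = 1, E_t = -11/2, F_s = -5/3, F_t = -3/2, G_s = 0, G_t = -50/9
EG - F^2 = 173/36;  g^inv = (36/173) * [[59/18, 1/3], [1/3, 3/2]]
first-kind symbols [ij,l] = (1/2)(d_i g_jl + d_j g_il - d_l g_ij): [ss,s] = E_s/2 = 1/2, [ss,t] = F_s - E_t/2 = 13/12, [st,s] = E_t/2 = -11/4, [st,t] = G_s/2 = 0, [tt,s] = F_t - G_s/2 = -3/2, [tt,t] = G_t/2 = -25/9
Gamma^s_ij = (G*[ij,s] - F*[ij,t])/(EG - F^2), Gamma^t_ij = (E*[ij,t] - F*[ij,s])/(EG - F^2)
Gamma_sss = 72/173, Gamma_sst = -649/346, Gamma_stt = -631/519, Gamma_tss = 129/346, Gamma_tst = -33/173, Gamma_ttt = -168/173
d^2s/dtau^2 = -(Gamma_sss*(-2)^2 + 2*Gamma_sst*(-2)*(2) + Gamma_stt*(2)^2) = -6128/519
d^2t/dtau^2 = -(Gamma_tss*(-2)^2 + 2*Gamma_tst*(-2)*(2) + Gamma_ttt*(2)^2) = 150/173

Answer: Gamma_sss = 72/173, Gamma_sst = -649/346, Gamma_stt = -631/519, Gamma_tss = 129/346, Gamma_tst = -33/173, Gamma_ttt = -168/173; accelerations (d^2s/dtau^2, d^2t/dtau^2) = (-6128/519, 150/173)


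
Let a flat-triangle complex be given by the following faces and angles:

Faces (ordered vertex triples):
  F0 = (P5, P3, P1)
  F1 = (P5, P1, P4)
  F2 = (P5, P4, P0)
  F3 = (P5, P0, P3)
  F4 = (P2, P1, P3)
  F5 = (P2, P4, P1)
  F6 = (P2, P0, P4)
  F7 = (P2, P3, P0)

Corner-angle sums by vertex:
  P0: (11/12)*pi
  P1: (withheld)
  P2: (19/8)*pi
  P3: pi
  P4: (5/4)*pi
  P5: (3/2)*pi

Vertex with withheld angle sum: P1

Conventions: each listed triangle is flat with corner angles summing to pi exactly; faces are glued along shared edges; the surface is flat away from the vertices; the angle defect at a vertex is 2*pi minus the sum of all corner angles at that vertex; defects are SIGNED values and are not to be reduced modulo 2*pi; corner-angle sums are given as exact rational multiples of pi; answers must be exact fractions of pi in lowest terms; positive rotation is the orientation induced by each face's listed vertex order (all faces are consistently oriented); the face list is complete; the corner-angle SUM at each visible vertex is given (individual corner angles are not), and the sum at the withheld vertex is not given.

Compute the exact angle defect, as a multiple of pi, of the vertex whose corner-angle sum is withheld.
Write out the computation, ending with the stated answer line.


V = 6, E = 12, F = 8; chi = V - E + F = 2
Gauss-Bonnet: total defect = 2*pi*chi = 4*pi; visible defects sum to (71/24)*pi

Answer: defect(P1) = (25/24)*pi


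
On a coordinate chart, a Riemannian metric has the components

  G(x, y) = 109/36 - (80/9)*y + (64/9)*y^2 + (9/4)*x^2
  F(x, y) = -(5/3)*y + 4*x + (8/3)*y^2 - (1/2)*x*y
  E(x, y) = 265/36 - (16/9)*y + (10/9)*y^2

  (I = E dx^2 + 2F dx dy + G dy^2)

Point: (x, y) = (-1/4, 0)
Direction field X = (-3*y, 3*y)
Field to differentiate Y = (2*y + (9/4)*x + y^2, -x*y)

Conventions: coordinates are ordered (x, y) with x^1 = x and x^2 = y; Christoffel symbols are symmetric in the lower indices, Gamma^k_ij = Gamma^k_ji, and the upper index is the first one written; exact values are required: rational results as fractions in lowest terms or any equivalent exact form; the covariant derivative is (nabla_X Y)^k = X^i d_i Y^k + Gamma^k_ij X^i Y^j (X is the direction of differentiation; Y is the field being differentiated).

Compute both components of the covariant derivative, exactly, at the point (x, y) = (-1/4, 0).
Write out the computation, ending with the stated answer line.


E = 265/36, F = -1, G = 1825/576 at the point
E_x = 0, E_y = -16/9, F_x = 4, F_y = -37/24, G_x = -9/8, G_y = -80/9
EG - F^2 = 462889/20736;  g^inv = (20736/462889) * [[1825/576, 1], [1, 265/36]]
first-kind symbols [ij,l] = (1/2)(d_i g_jl + d_j g_il - d_l g_ij): [xx,x] = E_x/2 = 0, [xx,y] = F_x - E_y/2 = 44/9, [xy,x] = E_y/2 = -8/9, [xy,y] = G_x/2 = -9/16, [yy,x] = F_y - G_x/2 = -47/48, [yy,y] = G_y/2 = -40/9
Gamma^x_ij = (G*[ij,x] - F*[ij,y])/(EG - F^2), Gamma^y_ij = (E*[ij,y] - F*[ij,x])/(EG - F^2)
Gamma_xxx = 101376/462889, Gamma_xxy = -70064/462889, Gamma_xyy = -625965/1851556, Gamma_yxx = 746240/462889, Gamma_yxy = -104292/462889, Gamma_yyy = -698704/462889
X = (0, 0), Y = (-9/16, 0) at the point

Answer: (nabla_X Y)^x = 0, (nabla_X Y)^y = 0


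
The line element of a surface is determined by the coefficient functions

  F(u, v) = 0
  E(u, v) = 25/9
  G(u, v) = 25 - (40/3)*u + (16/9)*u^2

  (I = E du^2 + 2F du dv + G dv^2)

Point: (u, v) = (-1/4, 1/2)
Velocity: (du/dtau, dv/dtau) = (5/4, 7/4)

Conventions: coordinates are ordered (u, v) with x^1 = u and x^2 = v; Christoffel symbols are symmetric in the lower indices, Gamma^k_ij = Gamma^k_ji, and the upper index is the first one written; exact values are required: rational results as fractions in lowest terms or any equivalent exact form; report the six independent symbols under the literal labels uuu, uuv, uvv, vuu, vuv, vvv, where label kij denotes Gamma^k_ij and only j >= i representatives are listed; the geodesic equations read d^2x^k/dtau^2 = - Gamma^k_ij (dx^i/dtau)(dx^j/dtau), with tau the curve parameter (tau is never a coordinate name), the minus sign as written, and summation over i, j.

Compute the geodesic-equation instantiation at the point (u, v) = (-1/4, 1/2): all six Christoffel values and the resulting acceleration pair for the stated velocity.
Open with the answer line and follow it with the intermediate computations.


Answer: Gamma_uuu = 0, Gamma_uuv = 0, Gamma_uvv = 64/25, Gamma_vuu = 0, Gamma_vuv = -1/4, Gamma_vvv = 0; accelerations (d^2u/dtau^2, d^2v/dtau^2) = (-196/25, 35/32)

E = 25/9, F = 0, G = 256/9 at the point
E_u = 0, E_v = 0, F_u = 0, F_v = 0, G_u = -128/9, G_v = 0
EG - F^2 = 6400/81;  g^inv = (81/6400) * [[256/9, 0], [0, 25/9]]
first-kind symbols [ij,l] = (1/2)(d_i g_jl + d_j g_il - d_l g_ij): [uu,u] = E_u/2 = 0, [uu,v] = F_u - E_v/2 = 0, [uv,u] = E_v/2 = 0, [uv,v] = G_u/2 = -64/9, [vv,u] = F_v - G_u/2 = 64/9, [vv,v] = G_v/2 = 0
Gamma^u_ij = (G*[ij,u] - F*[ij,v])/(EG - F^2), Gamma^v_ij = (E*[ij,v] - F*[ij,u])/(EG - F^2)
Gamma_uuu = 0, Gamma_uuv = 0, Gamma_uvv = 64/25, Gamma_vuu = 0, Gamma_vuv = -1/4, Gamma_vvv = 0
d^2u/dtau^2 = -(Gamma_uuu*(5/4)^2 + 2*Gamma_uuv*(5/4)*(7/4) + Gamma_uvv*(7/4)^2) = -196/25
d^2v/dtau^2 = -(Gamma_vuu*(5/4)^2 + 2*Gamma_vuv*(5/4)*(7/4) + Gamma_vvv*(7/4)^2) = 35/32


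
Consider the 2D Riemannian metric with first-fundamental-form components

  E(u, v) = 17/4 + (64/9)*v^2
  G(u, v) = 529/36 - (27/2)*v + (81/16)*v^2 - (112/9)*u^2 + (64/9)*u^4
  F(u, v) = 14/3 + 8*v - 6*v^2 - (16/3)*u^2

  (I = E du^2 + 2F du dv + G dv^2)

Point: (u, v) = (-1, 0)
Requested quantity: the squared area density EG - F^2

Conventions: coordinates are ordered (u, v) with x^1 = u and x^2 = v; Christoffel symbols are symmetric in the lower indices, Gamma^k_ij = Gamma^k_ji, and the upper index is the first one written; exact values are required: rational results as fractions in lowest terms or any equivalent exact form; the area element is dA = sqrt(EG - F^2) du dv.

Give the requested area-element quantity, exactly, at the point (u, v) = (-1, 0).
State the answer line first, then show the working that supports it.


Answer: EG - F^2 = 5665/144

E = 17/4, F = -2/3, G = 337/36; EG - F^2 = 5665/144


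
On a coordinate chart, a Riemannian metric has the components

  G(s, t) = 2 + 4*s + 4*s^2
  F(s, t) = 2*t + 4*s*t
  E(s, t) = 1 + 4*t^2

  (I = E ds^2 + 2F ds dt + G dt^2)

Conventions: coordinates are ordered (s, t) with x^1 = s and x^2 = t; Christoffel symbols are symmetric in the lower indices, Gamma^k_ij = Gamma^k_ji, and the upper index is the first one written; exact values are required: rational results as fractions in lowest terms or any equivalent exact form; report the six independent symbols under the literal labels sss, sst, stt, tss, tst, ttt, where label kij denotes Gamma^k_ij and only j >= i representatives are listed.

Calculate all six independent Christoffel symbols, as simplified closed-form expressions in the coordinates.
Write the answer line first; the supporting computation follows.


Answer: Gamma_sss = 0, Gamma_sst = 2*t/(2*s^2 + 2*s + 2*t^2 + 1), Gamma_stt = 0, Gamma_tss = 0, Gamma_tst = (2*s + 1)/(2*s^2 + 2*s + 2*t^2 + 1), Gamma_ttt = 0

E = 1 + 4*t^2; F = 2*t + 4*s*t; G = 2 + 4*s + 4*s^2
Gamma^k_ij = (1/2) g^{kl} (d_i g_jl + d_j g_il - d_l g_ij), with g^inv = (1/(EG-F^2)) [[G, -F], [-F, E]]
first partials: E_s = 0, E_t = 8*t, F_s = 4*t, F_t = 2 + 4*s, G_s = 4 + 8*s, G_t = 0
D = EG - F^2 = 2 + 4*s + 4*t^2 + 4*s^2
expanded: Gamma^s_ss = (G E_s - 2F F_s + F E_t)/(2D), Gamma^s_st = (G E_t - F G_s)/(2D), Gamma^s_tt = (2G F_t - G G_s - F G_t)/(2D), Gamma^t_ss = (2E F_s - E E_t - F E_s)/(2D), Gamma^t_st = (E G_s - F E_t)/(2D), Gamma^t_tt = (E G_t - 2F F_t + F G_s)/(2D); substitute and cancel common factors


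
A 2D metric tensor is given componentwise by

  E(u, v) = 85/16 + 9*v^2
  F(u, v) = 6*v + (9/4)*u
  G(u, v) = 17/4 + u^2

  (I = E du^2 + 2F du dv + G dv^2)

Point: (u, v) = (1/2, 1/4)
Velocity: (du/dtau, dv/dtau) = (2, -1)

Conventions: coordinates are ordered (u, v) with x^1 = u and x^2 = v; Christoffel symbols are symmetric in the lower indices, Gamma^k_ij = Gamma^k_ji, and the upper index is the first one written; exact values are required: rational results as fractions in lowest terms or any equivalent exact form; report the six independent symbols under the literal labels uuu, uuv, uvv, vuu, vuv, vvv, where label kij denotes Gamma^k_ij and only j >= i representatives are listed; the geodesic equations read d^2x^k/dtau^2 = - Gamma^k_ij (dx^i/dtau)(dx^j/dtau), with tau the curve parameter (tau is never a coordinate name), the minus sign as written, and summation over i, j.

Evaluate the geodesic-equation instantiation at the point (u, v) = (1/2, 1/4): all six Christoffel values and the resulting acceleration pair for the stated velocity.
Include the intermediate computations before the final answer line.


E = 47/8, F = 21/8, G = 9/2 at the point
E_u = 0, E_v = 9/2, F_u = 9/4, F_v = 6, G_u = 1, G_v = 0
EG - F^2 = 1251/64;  g^inv = (64/1251) * [[9/2, -21/8], [-21/8, 47/8]]
first-kind symbols [ij,l] = (1/2)(d_i g_jl + d_j g_il - d_l g_ij): [uu,u] = E_u/2 = 0, [uu,v] = F_u - E_v/2 = 0, [uv,u] = E_v/2 = 9/4, [uv,v] = G_u/2 = 1/2, [vv,u] = F_v - G_u/2 = 11/2, [vv,v] = G_v/2 = 0
Gamma^u_ij = (G*[ij,u] - F*[ij,v])/(EG - F^2), Gamma^v_ij = (E*[ij,v] - F*[ij,u])/(EG - F^2)
Gamma_uuu = 0, Gamma_uuv = 188/417, Gamma_uvv = 176/139, Gamma_vuu = 0, Gamma_vuv = -190/1251, Gamma_vvv = -308/417
d^2u/dtau^2 = -(Gamma_uuu*(2)^2 + 2*Gamma_uuv*(2)*(-1) + Gamma_uvv*(-1)^2) = 224/417
d^2v/dtau^2 = -(Gamma_vuu*(2)^2 + 2*Gamma_vuv*(2)*(-1) + Gamma_vvv*(-1)^2) = 164/1251

Answer: Gamma_uuu = 0, Gamma_uuv = 188/417, Gamma_uvv = 176/139, Gamma_vuu = 0, Gamma_vuv = -190/1251, Gamma_vvv = -308/417; accelerations (d^2u/dtau^2, d^2v/dtau^2) = (224/417, 164/1251)


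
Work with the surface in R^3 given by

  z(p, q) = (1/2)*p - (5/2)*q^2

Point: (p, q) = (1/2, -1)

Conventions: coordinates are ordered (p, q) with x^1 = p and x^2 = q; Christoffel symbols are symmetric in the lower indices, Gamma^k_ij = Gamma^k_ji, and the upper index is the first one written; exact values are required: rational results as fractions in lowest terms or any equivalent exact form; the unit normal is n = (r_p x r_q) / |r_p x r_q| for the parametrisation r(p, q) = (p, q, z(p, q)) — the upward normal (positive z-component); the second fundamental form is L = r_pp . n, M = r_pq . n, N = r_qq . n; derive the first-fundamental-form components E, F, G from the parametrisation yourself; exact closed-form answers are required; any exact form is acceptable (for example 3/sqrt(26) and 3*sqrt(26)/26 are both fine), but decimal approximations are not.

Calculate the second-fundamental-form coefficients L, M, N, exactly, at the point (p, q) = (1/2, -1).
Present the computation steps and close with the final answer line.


z_p = 1/2, z_q = 5, z_pp = 0, z_pq = 0, z_qq = -5
E = 5/4, F = 5/2, G = 26; answer radicand W^2 = 105/4
unnormalised second-form numerators: l = 0, m = 0, n = -5; L = l/sqrt(105/4), and similarly M = m/sqrt(W^2), N = n/sqrt(W^2)

Answer: L = 0, M = 0, N = -2*sqrt(105)/21


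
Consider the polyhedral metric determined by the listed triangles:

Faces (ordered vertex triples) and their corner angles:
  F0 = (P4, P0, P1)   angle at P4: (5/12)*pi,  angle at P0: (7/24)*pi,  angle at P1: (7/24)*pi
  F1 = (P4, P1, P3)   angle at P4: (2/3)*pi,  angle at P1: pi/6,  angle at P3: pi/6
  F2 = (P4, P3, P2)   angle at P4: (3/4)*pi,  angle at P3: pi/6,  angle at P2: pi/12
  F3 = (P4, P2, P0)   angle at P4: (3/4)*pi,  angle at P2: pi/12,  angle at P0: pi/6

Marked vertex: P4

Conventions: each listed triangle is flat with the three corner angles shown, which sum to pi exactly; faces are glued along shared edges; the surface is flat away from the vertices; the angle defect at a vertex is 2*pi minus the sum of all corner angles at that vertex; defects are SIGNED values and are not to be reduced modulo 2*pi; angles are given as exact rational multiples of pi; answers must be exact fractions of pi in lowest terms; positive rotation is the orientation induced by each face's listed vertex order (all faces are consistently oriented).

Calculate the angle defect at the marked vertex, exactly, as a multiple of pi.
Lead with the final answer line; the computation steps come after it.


Answer: defect(P4) = (-7/12)*pi

Sum of corner angles at P4: (31/12)*pi
defect = 2*pi - (31/12)*pi


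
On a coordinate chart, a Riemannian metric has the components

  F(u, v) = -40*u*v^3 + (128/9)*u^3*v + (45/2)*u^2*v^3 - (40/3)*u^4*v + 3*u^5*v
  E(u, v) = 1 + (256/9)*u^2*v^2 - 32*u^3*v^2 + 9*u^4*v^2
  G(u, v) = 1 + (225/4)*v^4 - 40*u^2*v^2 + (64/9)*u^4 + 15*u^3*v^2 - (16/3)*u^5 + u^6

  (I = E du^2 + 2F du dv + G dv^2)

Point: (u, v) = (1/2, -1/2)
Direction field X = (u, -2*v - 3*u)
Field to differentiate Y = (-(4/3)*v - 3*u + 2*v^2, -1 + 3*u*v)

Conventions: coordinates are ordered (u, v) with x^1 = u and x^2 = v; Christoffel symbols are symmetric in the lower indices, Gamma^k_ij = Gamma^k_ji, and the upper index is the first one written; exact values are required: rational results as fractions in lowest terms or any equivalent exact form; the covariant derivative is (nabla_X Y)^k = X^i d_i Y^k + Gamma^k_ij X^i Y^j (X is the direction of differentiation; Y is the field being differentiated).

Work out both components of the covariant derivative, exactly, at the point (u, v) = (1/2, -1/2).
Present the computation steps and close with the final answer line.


E = 1105/576, F = 23/18, G = 25/9 at the point
E_u = 161/72, E_v = -529/144, F_u = -9/32, F_v = -1403/144, G_u = -46/9, G_v = -20
EG - F^2 = 2129/576;  g^inv = (576/2129) * [[25/9, -23/18], [-23/18, 1105/576]]
first-kind symbols [ij,l] = (1/2)(d_i g_jl + d_j g_il - d_l g_ij): [uu,u] = E_u/2 = 161/144, [uu,v] = F_u - E_v/2 = 14/9, [uv,u] = E_v/2 = -529/288, [uv,v] = G_u/2 = -23/9, [vv,u] = F_v - G_u/2 = -115/16, [vv,v] = G_v/2 = -10
Gamma^u_ij = (G*[ij,u] - F*[ij,v])/(EG - F^2), Gamma^v_ij = (E*[ij,v] - F*[ij,u])/(EG - F^2)
Gamma_uuu = 644/2129, Gamma_uuv = -1058/2129, Gamma_uvv = -4140/2129, Gamma_vuu = 896/2129, Gamma_vuv = -1472/2129, Gamma_vvv = -5760/2129
X = (1/2, -1/2), Y = (-1/3, -7/4) at the point

Answer: (nabla_X Y)^u = -31507/25548, (nabla_X Y)^v = -44041/12774


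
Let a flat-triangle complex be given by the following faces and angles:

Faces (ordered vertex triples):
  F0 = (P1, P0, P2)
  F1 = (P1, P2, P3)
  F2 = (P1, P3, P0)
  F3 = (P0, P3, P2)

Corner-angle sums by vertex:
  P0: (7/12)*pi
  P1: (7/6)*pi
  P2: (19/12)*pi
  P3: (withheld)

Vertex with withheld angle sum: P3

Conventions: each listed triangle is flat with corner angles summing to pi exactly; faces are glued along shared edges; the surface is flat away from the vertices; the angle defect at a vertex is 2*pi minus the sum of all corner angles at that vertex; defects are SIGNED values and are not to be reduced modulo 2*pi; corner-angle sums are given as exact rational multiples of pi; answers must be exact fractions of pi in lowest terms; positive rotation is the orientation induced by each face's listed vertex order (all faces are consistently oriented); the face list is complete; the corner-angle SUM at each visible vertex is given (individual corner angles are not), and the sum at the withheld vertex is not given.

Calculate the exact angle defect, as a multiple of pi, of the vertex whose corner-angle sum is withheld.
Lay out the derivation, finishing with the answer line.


V = 4, E = 6, F = 4; chi = V - E + F = 2
Gauss-Bonnet: total defect = 2*pi*chi = 4*pi; visible defects sum to (8/3)*pi

Answer: defect(P3) = (4/3)*pi


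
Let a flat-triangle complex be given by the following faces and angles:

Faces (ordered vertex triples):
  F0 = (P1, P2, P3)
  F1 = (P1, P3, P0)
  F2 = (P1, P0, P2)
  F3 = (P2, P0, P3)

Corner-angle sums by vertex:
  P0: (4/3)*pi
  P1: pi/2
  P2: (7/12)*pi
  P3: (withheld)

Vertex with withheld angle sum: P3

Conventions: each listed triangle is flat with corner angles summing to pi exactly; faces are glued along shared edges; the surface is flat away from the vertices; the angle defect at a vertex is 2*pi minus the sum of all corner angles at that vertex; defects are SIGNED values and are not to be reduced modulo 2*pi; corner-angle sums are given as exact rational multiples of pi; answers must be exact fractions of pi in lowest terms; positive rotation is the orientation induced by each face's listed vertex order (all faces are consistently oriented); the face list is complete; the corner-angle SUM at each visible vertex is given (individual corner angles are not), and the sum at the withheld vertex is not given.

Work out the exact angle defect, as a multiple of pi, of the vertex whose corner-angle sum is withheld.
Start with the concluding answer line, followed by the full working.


Answer: defect(P3) = (5/12)*pi

V = 4, E = 6, F = 4; chi = V - E + F = 2
Gauss-Bonnet: total defect = 2*pi*chi = 4*pi; visible defects sum to (43/12)*pi


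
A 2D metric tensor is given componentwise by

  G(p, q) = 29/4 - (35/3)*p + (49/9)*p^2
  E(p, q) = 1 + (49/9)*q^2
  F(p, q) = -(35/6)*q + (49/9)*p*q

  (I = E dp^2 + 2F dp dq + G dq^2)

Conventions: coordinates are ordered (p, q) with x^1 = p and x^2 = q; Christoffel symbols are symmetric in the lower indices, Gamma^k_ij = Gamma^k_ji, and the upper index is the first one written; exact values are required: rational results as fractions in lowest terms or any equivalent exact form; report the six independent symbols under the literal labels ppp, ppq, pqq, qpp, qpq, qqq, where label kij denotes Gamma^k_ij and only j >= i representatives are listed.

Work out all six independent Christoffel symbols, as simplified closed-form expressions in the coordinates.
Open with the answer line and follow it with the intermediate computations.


Answer: Gamma_ppp = 0, Gamma_ppq = 196*q/(196*p^2 - 420*p + 196*q^2 + 261), Gamma_pqq = 0, Gamma_qpp = 0, Gamma_qpq = (196*p - 210)/(196*p^2 - 420*p + 196*q^2 + 261), Gamma_qqq = 0

E = 1 + (49/9)*q^2; F = -(35/6)*q + (49/9)*p*q; G = 29/4 - (35/3)*p + (49/9)*p^2
Gamma^k_ij = (1/2) g^{kl} (d_i g_jl + d_j g_il - d_l g_ij), with g^inv = (1/(EG-F^2)) [[G, -F], [-F, E]]
first partials: E_p = 0, E_q = (98/9)*q, F_p = (49/9)*q, F_q = -35/6 + (49/9)*p, G_p = -35/3 + (98/9)*p, G_q = 0
D = EG - F^2 = 29/4 - (35/3)*p + (49/9)*q^2 + (49/9)*p^2
expanded: Gamma^p_pp = (G E_p - 2F F_p + F E_q)/(2D), Gamma^p_pq = (G E_q - F G_p)/(2D), Gamma^p_qq = (2G F_q - G G_p - F G_q)/(2D), Gamma^q_pp = (2E F_p - E E_q - F E_p)/(2D), Gamma^q_pq = (E G_p - F E_q)/(2D), Gamma^q_qq = (E G_q - 2F F_q + F G_p)/(2D); substitute and cancel common factors


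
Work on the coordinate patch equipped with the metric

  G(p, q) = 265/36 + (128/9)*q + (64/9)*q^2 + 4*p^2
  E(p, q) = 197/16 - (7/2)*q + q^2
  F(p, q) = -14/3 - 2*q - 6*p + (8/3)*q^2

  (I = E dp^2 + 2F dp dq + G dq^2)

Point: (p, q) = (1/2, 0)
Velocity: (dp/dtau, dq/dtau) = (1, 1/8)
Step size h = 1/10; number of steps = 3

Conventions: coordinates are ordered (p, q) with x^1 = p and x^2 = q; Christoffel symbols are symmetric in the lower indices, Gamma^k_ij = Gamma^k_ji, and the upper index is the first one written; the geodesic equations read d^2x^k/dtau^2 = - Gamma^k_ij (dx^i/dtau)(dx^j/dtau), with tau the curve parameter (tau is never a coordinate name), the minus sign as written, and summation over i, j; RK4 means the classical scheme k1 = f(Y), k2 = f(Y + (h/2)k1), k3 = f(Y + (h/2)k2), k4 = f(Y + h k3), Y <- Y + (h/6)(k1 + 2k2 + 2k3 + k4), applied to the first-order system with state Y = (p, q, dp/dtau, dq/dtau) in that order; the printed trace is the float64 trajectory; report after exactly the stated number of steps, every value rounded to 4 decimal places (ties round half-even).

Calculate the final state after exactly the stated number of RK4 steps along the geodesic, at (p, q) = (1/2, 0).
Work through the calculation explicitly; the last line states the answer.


f(Y) = (dp/dtau, dq/dtau, -Gamma^p_ij Y'^i Y'^j, -Gamma^q_ij Y'^i Y'^j) with the Gammas evaluated at the stage position; h = 0.100000; intermediate values shown to 6 dp
step 0: p = 0.5000, q = 0.0000, dp/dtau = 1.0000, dq/dtau = 0.1250
step 1:
  k1: at (p, q) = (0.500000, 0.000000), (dp/dtau, dq/dtau) = (1.000000, 0.125000); Gamma_ppp = -0.737707, Gamma_ppq = 0.015880, Gamma_pqq = 0.477130, Gamma_qpp = -1.184741, Gamma_qpq = 0.253764, Gamma_qqq = 1.288000; k1 = (1.000000, 0.125000, 0.726282, 1.101175)
  k2: at (p, q) = (0.550000, 0.006250), (dp/dtau, dq/dtau) = (1.036314, 0.180059); Gamma_ppp = -0.793940, Gamma_ppq = 0.057337, Gamma_pqq = 0.491176, Gamma_qpp = -1.222957, Gamma_qpq = 0.306860, Gamma_qqq = 1.278791; k2 = (1.036314, 0.180059, 0.815327, 1.157412)
  k3: at (p, q) = (0.551816, 0.009003), (dp/dtau, dq/dtau) = (1.040766, 0.182871); Gamma_ppp = -0.791643, Gamma_ppq = 0.057834, Gamma_pqq = 0.491695, Gamma_qpp = -1.215984, Gamma_qpq = 0.306586, Gamma_qqq = 1.275465; k3 = (1.040766, 0.182871, 0.819045, 1.157792)
  k4: at (p, q) = (0.604077, 0.018287), (dp/dtau, dq/dtau) = (1.081905, 0.240779); Gamma_ppp = -0.847776, Gamma_ppq = 0.104731, Gamma_pqq = 0.502526, Gamma_qpp = -1.247087, Gamma_qpq = 0.362029, Gamma_qqq = 1.257881; k4 = (1.081905, 0.240779, 0.908638, 1.198196)
  Y <- Y + (h/6)(k1 + 2k2 + 2k3 + k4): p = 0.6039, q = 0.0182, dp/dtau = 1.0817, dq/dtau = 0.2405
step 2:
  k1: at (p, q) = (0.603934, 0.018194), (dp/dtau, dq/dtau) = (1.081728, 0.240496); Gamma_ppp = -0.847750, Gamma_ppq = 0.104634, Gamma_pqq = 0.502500, Gamma_qpp = -1.247237, Gamma_qpq = 0.361947, Gamma_qqq = 1.258009; k1 = (1.081728, 0.240496, 0.908477, 1.198352)
  k2: at (p, q) = (0.658021, 0.030219), (dp/dtau, dq/dtau) = (1.127152, 0.300414); Gamma_ppp = -0.902900, Gamma_ppq = 0.156618, Gamma_pqq = 0.509126, Gamma_qpp = -1.270904, Gamma_qpq = 0.418748, Gamma_qqq = 1.232145; k2 = (1.127152, 0.300414, 0.995095, 1.219861)
  k3: at (p, q) = (0.660292, 0.033215), (dp/dtau, dq/dtau) = (1.131482, 0.301489); Gamma_ppp = -0.900001, Gamma_ppq = 0.157156, Gamma_pqq = 0.509433, Gamma_qpp = -1.262971, Gamma_qpq = 0.418053, Gamma_qqq = 1.228472; k3 = (1.131482, 0.301489, 0.998701, 1.220038)
  k4: at (p, q) = (0.717083, 0.048343), (dp/dtau, dq/dtau) = (1.181598, 0.362500); Gamma_ppp = -0.952979, Gamma_ppq = 0.214416, Gamma_pqq = 0.510744, Gamma_qpp = -1.277597, Gamma_qpq = 0.475282, Gamma_qqq = 1.193628; k4 = (1.181598, 0.362500, 1.079728, 1.219742)
  Y <- Y + (h/6)(k1 + 2k2 + 2k3 + k4): p = 0.7169, q = 0.0483, dp/dtau = 1.1813, dq/dtau = 0.3621
step 3:
  k1: at (p, q) = (0.716944, 0.048307), (dp/dtau, dq/dtau) = (1.181324, 0.362128); Gamma_ppp = -0.952847, Gamma_ppq = 0.214270, Gamma_pqq = 0.510748, Gamma_qpp = -1.277558, Gamma_qpq = 0.475140, Gamma_qqq = 1.193718; k1 = (1.181324, 0.362128, 1.079420, 1.219806)
  k2: at (p, q) = (0.776011, 0.066414), (dp/dtau, dq/dtau) = (1.235295, 0.423118); Gamma_ppp = -1.002248, Gamma_ppq = 0.275927, Gamma_pqq = 0.505882, Gamma_qpp = -1.282495, Gamma_qpq = 0.531355, Gamma_qqq = 1.150294; k2 = (1.235295, 0.423118, 1.150377, 1.195641)
  k3: at (p, q) = (0.778709, 0.069463), (dp/dtau, dq/dtau) = (1.238843, 0.421910); Gamma_ppp = -0.999039, Gamma_ppq = 0.276547, Gamma_pqq = 0.505841, Gamma_qpp = -1.274445, Gamma_qpq = 0.530336, Gamma_qqq = 1.146541; k3 = (1.238843, 0.421910, 1.154123, 1.197447)
  k4: at (p, q) = (0.840829, 0.090498), (dp/dtau, dq/dtau) = (1.296737, 0.481873); Gamma_ppp = -1.044322, Gamma_ppq = 0.342643, Gamma_pqq = 0.493570, Gamma_qpp = -1.270008, Gamma_qpq = 0.584813, Gamma_qqq = 1.094688; k4 = (1.296737, 0.481873, 1.213238, 1.150508)
  Y <- Y + (h/6)(k1 + 2k2 + 2k3 + k4): p = 0.8407, q = 0.0905, dp/dtau = 1.2964, dq/dtau = 0.4814

Answer: p = 0.8407, q = 0.0905, dp/dtau = 1.2964, dq/dtau = 0.4814


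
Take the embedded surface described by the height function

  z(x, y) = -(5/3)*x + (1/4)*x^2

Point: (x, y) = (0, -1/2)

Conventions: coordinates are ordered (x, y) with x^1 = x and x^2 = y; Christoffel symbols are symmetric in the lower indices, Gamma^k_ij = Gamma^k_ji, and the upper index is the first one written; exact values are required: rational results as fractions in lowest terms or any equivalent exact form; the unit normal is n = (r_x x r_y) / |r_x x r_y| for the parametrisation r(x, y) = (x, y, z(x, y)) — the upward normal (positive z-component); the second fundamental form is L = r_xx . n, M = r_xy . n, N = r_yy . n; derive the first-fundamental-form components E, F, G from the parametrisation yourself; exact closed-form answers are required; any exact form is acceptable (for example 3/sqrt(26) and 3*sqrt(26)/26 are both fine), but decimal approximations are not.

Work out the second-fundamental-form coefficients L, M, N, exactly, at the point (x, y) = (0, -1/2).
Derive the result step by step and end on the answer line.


z_x = -5/3, z_y = 0, z_xx = 1/2, z_xy = 0, z_yy = 0
E = 34/9, F = 0, G = 1; answer radicand W^2 = 34/9
unnormalised second-form numerators: l = 1/2, m = 0, n = 0; L = l/sqrt(34/9), and similarly M = m/sqrt(W^2), N = n/sqrt(W^2)

Answer: L = 3*sqrt(34)/68, M = 0, N = 0


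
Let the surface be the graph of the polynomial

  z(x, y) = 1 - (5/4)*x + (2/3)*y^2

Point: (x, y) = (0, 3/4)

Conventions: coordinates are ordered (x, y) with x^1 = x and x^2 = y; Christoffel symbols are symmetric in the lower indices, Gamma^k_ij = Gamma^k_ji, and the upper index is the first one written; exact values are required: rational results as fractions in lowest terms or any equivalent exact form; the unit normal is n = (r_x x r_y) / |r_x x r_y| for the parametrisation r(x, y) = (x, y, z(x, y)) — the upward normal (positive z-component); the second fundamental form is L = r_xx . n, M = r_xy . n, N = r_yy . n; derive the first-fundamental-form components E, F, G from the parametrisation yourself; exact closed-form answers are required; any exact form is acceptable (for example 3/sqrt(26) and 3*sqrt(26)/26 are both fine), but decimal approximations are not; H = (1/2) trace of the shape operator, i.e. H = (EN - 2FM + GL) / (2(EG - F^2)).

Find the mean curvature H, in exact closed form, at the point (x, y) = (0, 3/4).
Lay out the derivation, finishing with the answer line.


z_x = -5/4, z_y = 1, z_xx = 0, z_xy = 0, z_yy = 4/3
E = 41/16, F = -5/4, G = 2; answer radicand W^2 = 57/16
unnormalised second-form numerators: l = 0, m = 0, n = 4/3; L = l/sqrt(57/16), and similarly M = m/sqrt(W^2), N = n/sqrt(W^2)
H = (E*n - 2*F*m + G*l) / (2*(EG - F^2)*sqrt(W^2)); E*n - 2*F*m + G*l = 41/12, EG - F^2 = 57/16, so H = (82/171)/sqrt(57/16)

Answer: H = 328*sqrt(57)/9747


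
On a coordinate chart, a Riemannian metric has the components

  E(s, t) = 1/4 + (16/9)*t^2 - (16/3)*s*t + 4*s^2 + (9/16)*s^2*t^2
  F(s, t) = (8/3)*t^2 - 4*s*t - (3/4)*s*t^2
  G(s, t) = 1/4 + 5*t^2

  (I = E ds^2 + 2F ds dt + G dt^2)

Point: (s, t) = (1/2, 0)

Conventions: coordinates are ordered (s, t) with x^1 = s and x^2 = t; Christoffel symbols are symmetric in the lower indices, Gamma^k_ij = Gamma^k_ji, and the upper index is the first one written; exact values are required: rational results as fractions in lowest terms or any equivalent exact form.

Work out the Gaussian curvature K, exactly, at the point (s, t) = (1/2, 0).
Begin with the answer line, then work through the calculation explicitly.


Answer: K = -3733/900

E = 5/4, F = 0, G = 1/4, EG - F^2 = 5/16 at the point
E_s = 4, E_t = -8/3, F_s = 0, F_t = -2, G_s = 0, G_t = 0
E_tt = 1105/288, F_st = -4, G_ss = 0
Using the Brioschi determinant formula for K from the metric derivatives:
M1 = [[-E_tt/2 + F_st - G_ss/2, E_s/2, F_s - E_t/2], [F_t - G_s/2, E, F], [G_t/2, F, G]] = [[-3409/576, 2, 4/3], [-2, 5/4, 0], [0, 0, 1/4]]; det M1 = -7829/9216
M2 = [[0, E_t/2, G_s/2], [E_t/2, E, F], [G_s/2, F, G]] = [[0, -4/3, 0], [-4/3, 5/4, 0], [0, 0, 1/4]]; det M2 = -4/9
det M1 - det M2 = -3733/9216; K = -3733/9216 / (5/16)^2 = -3733/900


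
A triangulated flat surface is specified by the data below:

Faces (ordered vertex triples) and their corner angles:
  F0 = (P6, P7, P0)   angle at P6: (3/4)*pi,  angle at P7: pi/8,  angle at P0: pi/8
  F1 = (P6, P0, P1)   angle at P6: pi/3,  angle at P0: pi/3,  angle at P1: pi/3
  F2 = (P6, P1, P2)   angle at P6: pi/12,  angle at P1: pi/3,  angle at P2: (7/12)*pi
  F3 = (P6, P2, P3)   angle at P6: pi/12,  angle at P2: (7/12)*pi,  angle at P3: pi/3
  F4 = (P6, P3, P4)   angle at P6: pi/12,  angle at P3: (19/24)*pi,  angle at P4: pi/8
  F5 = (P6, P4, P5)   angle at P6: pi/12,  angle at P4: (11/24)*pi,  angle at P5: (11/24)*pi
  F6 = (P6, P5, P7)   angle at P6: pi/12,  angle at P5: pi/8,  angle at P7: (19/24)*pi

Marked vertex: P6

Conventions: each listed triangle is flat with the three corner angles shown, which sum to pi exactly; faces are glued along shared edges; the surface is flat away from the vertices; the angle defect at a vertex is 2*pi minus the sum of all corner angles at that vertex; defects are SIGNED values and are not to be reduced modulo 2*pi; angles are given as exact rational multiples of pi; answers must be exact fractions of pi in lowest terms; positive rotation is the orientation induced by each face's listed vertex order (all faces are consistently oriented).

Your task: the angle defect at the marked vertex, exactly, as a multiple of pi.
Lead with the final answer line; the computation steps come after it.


Answer: defect(P6) = pi/2

Sum of corner angles at P6: (3/2)*pi
defect = 2*pi - (3/2)*pi


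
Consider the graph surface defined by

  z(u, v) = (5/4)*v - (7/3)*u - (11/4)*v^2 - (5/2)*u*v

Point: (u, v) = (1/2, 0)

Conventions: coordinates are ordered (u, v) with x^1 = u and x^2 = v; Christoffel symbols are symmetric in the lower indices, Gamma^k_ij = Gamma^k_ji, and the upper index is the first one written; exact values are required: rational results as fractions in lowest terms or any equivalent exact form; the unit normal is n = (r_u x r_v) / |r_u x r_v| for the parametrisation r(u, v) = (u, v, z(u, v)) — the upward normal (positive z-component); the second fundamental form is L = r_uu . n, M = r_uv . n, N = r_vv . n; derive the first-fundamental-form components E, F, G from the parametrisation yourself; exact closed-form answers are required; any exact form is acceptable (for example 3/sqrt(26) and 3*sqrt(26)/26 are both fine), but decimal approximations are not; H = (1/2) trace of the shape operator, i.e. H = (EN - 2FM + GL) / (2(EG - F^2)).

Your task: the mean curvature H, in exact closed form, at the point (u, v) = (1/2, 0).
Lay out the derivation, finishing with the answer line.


z_u = -7/3, z_v = 0, z_uu = 0, z_uv = -5/2, z_vv = -11/2
E = 58/9, F = 0, G = 1; answer radicand W^2 = 58/9
unnormalised second-form numerators: l = 0, m = -5/2, n = -11/2; L = l/sqrt(58/9), and similarly M = m/sqrt(W^2), N = n/sqrt(W^2)
H = (E*n - 2*F*m + G*l) / (2*(EG - F^2)*sqrt(W^2)); E*n - 2*F*m + G*l = -319/9, EG - F^2 = 58/9, so H = (-11/4)/sqrt(58/9)

Answer: H = -33*sqrt(58)/232


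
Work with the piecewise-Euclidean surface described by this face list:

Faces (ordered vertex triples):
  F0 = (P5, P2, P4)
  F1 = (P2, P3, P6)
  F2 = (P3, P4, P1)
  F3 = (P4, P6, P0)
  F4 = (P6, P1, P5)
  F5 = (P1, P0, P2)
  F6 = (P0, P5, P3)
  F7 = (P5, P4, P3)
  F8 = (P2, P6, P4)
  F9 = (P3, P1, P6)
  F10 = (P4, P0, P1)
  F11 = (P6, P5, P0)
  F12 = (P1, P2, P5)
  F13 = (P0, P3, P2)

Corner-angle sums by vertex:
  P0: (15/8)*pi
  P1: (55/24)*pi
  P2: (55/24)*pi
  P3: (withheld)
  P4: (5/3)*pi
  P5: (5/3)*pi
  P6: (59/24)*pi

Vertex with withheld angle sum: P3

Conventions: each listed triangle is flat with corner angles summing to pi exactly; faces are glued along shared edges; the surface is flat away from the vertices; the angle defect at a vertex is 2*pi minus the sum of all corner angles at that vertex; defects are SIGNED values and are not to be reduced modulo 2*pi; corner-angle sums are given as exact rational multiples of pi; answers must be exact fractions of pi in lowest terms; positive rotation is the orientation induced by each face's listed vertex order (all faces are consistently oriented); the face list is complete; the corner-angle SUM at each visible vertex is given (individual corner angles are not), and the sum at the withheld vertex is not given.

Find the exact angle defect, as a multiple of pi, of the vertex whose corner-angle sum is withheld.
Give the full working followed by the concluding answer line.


V = 7, E = 21, F = 14; chi = V - E + F = 0
Gauss-Bonnet: total defect = 2*pi*chi = 0; visible defects sum to -pi/4

Answer: defect(P3) = pi/4


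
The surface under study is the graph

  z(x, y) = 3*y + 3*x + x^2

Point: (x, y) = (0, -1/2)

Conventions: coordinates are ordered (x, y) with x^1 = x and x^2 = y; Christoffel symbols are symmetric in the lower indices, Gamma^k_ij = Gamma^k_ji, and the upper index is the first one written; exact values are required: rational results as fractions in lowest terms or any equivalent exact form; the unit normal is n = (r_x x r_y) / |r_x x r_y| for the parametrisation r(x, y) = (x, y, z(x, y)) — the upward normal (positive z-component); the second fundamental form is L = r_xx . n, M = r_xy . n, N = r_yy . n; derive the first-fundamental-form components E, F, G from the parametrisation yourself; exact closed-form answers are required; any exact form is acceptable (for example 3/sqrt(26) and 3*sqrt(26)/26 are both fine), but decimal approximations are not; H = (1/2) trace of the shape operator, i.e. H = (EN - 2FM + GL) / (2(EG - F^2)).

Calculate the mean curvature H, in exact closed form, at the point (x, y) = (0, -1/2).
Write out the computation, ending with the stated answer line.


z_x = 3, z_y = 3, z_xx = 2, z_xy = 0, z_yy = 0
E = 10, F = 9, G = 10; answer radicand W^2 = 19
unnormalised second-form numerators: l = 2, m = 0, n = 0; L = l/sqrt(19), and similarly M = m/sqrt(W^2), N = n/sqrt(W^2)
H = (E*n - 2*F*m + G*l) / (2*(EG - F^2)*sqrt(W^2)); E*n - 2*F*m + G*l = 20, EG - F^2 = 19, so H = (10/19)/sqrt(19)

Answer: H = 10*sqrt(19)/361
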